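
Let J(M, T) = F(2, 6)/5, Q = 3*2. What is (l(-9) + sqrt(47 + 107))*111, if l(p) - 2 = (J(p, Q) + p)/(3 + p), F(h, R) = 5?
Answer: 370 + 111*sqrt(154) ≈ 1747.5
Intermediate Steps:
Q = 6
J(M, T) = 1 (J(M, T) = 5/5 = 5*(1/5) = 1)
l(p) = 2 + (1 + p)/(3 + p)
(l(-9) + sqrt(47 + 107))*111 = ((7 + 3*(-9))/(3 - 9) + sqrt(47 + 107))*111 = ((7 - 27)/(-6) + sqrt(154))*111 = (-1/6*(-20) + sqrt(154))*111 = (10/3 + sqrt(154))*111 = 370 + 111*sqrt(154)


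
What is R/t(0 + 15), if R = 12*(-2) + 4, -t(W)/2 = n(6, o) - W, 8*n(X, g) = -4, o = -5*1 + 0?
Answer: -20/31 ≈ -0.64516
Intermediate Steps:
o = -5 (o = -5 + 0 = -5)
n(X, g) = -½ (n(X, g) = (⅛)*(-4) = -½)
t(W) = 1 + 2*W (t(W) = -2*(-½ - W) = 1 + 2*W)
R = -20 (R = -24 + 4 = -20)
R/t(0 + 15) = -20/(1 + 2*(0 + 15)) = -20/(1 + 2*15) = -20/(1 + 30) = -20/31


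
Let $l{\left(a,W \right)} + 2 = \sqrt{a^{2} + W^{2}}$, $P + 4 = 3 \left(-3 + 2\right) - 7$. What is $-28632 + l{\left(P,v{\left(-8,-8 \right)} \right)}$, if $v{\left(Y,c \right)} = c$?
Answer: $-28634 + 2 \sqrt{65} \approx -28618.0$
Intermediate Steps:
$P = -14$ ($P = -4 - \left(7 - 3 \left(-3 + 2\right)\right) = -4 + \left(3 \left(-1\right) - 7\right) = -4 - 10 = -14$)
$l{\left(a,W \right)} = -2 + \sqrt{W^{2} + a^{2}}$ ($l{\left(a,W \right)} = -2 + \sqrt{a^{2} + W^{2}} = -2 + \sqrt{W^{2} + a^{2}}$)
$-28632 + l{\left(P,v{\left(-8,-8 \right)} \right)} = -28632 - \left(2 - \sqrt{\left(-8\right)^{2} + \left(-14\right)^{2}}\right) = -28632 - \left(2 - \sqrt{64 + 196}\right) = -28632 - \left(2 - \sqrt{260}\right) = -28632 - \left(2 - 2 \sqrt{65}\right) = -28634 + 2 \sqrt{65}$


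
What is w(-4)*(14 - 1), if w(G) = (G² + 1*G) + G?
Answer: 104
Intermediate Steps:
w(G) = G² + 2*G (w(G) = (G² + G) + G = (G + G²) + G = G² + 2*G)
w(-4)*(14 - 1) = (-4*(2 - 4))*(14 - 1) = -4*(-2)*13 = 8*13 = 104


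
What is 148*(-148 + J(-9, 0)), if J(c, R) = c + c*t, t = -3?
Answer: -19240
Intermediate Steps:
J(c, R) = -2*c (J(c, R) = c + c*(-3) = c - 3*c = -2*c)
148*(-148 + J(-9, 0)) = 148*(-148 - 2*(-9)) = 148*(-148 + 18) = 148*(-130) = -19240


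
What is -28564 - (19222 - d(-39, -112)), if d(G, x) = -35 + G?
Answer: -47860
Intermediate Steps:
-28564 - (19222 - d(-39, -112)) = -28564 - (19222 - (-35 - 39)) = -28564 - (19222 - 1*(-74)) = -28564 - (19222 + 74) = -28564 - 1*19296 = -28564 - 19296 = -47860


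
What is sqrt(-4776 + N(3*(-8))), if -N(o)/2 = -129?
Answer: 3*I*sqrt(502) ≈ 67.216*I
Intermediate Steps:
N(o) = 258 (N(o) = -2*(-129) = 258)
sqrt(-4776 + N(3*(-8))) = sqrt(-4776 + 258) = sqrt(-4518) = 3*I*sqrt(502)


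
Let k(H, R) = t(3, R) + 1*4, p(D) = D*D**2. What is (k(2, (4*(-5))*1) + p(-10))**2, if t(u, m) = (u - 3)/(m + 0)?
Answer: 992016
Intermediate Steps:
p(D) = D**3
t(u, m) = (-3 + u)/m
k(H, R) = 4 (k(H, R) = (-3 + 3)/R + 1*4 = 0/R + 4 = 0 + 4 = 4)
(k(2, (4*(-5))*1) + p(-10))**2 = (4 + (-10)**3)**2 = (4 - 1000)**2 = (-996)**2 = 992016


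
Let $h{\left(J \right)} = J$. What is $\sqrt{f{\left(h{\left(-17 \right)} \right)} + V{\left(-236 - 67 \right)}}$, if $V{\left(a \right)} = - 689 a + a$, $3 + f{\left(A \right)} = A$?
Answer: $82 \sqrt{31} \approx 456.56$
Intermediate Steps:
$f{\left(A \right)} = -3 + A$
$V{\left(a \right)} = - 688 a$
$\sqrt{f{\left(h{\left(-17 \right)} \right)} + V{\left(-236 - 67 \right)}} = \sqrt{\left(-3 - 17\right) - 688 \left(-236 - 67\right)} = \sqrt{-20 - 688 \left(-236 - 67\right)} = \sqrt{-20 - -208464} = \sqrt{-20 + 208464} = \sqrt{208444} = 82 \sqrt{31}$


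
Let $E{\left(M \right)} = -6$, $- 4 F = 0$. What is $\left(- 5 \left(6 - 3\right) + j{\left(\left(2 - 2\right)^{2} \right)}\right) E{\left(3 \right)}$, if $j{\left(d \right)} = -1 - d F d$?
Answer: $96$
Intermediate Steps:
$F = 0$ ($F = \left(- \frac{1}{4}\right) 0 = 0$)
$j{\left(d \right)} = -1$ ($j{\left(d \right)} = -1 - d 0 d = -1 - 0 d = -1 - 0 = -1 + 0 = -1$)
$\left(- 5 \left(6 - 3\right) + j{\left(\left(2 - 2\right)^{2} \right)}\right) E{\left(3 \right)} = \left(- 5 \left(6 - 3\right) - 1\right) \left(-6\right) = \left(\left(-5\right) 3 - 1\right) \left(-6\right) = \left(-15 - 1\right) \left(-6\right) = \left(-16\right) \left(-6\right) = 96$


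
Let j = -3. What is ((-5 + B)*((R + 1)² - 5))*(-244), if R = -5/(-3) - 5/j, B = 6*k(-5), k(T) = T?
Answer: 1058960/9 ≈ 1.1766e+5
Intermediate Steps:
B = -30 (B = 6*(-5) = -30)
R = 10/3 (R = -5/(-3) - 5/(-3) = -5*(-⅓) - 5*(-⅓) = 5/3 + 5/3 = 10/3 ≈ 3.3333)
((-5 + B)*((R + 1)² - 5))*(-244) = ((-5 - 30)*((10/3 + 1)² - 5))*(-244) = -35*((13/3)² - 5)*(-244) = -35*(169/9 - 5)*(-244) = -35*124/9*(-244) = -4340/9*(-244) = 1058960/9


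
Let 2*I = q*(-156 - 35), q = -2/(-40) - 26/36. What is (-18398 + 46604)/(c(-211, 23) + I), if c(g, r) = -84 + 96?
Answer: 10154160/27431 ≈ 370.17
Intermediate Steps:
c(g, r) = 12
q = -121/180 (q = -2*(-1/40) - 26*1/36 = 1/20 - 13/18 = -121/180 ≈ -0.67222)
I = 23111/360 (I = (-121*(-156 - 35)/180)/2 = (-121/180*(-191))/2 = (½)*(23111/180) = 23111/360 ≈ 64.197)
(-18398 + 46604)/(c(-211, 23) + I) = (-18398 + 46604)/(12 + 23111/360) = 28206/(27431/360) = 28206*(360/27431) = 10154160/27431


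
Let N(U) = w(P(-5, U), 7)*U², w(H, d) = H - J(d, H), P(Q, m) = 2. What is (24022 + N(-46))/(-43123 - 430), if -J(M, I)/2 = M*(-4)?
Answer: 90242/43553 ≈ 2.0720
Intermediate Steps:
J(M, I) = 8*M (J(M, I) = -2*M*(-4) = -(-8)*M = 8*M)
w(H, d) = H - 8*d
N(U) = -54*U² (N(U) = (2 - 8*7)*U² = (2 - 56)*U² = -54*U²)
(24022 + N(-46))/(-43123 - 430) = (24022 - 54*(-46)²)/(-43123 - 430) = (24022 - 54*2116)/(-43553) = (24022 - 114264)*(-1/43553) = -90242*(-1/43553) = 90242/43553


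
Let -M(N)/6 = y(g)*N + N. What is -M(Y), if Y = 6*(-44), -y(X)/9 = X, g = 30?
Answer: 426096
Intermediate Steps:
y(X) = -9*X
Y = -264
M(N) = 1614*N (M(N) = -6*((-9*30)*N + N) = -6*(-270*N + N) = -(-1614)*N = 1614*N)
-M(Y) = -1614*(-264) = -1*(-426096) = 426096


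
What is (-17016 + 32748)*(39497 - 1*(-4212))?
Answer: 687629988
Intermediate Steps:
(-17016 + 32748)*(39497 - 1*(-4212)) = 15732*(39497 + 4212) = 15732*43709 = 687629988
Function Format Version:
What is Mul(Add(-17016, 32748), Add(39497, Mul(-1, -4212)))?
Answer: 687629988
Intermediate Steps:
Mul(Add(-17016, 32748), Add(39497, Mul(-1, -4212))) = Mul(15732, Add(39497, 4212)) = Mul(15732, 43709) = 687629988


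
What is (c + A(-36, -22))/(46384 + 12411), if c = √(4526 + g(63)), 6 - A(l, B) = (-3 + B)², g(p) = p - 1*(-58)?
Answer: -619/58795 + √4647/58795 ≈ -0.0093687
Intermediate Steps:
g(p) = 58 + p (g(p) = p + 58 = 58 + p)
A(l, B) = 6 - (-3 + B)²
c = √4647 (c = √(4526 + (58 + 63)) = √(4526 + 121) = √4647 ≈ 68.169)
(c + A(-36, -22))/(46384 + 12411) = (√4647 + (6 - (-3 - 22)²))/(46384 + 12411) = (√4647 + (6 - 1*(-25)²))/58795 = (√4647 + (6 - 1*625))*(1/58795) = (√4647 + (6 - 625))*(1/58795) = (√4647 - 619)*(1/58795) = (-619 + √4647)*(1/58795) = -619/58795 + √4647/58795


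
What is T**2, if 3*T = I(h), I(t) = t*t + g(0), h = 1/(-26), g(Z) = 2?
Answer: 203401/456976 ≈ 0.44510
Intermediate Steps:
h = -1/26 ≈ -0.038462
I(t) = 2 + t**2 (I(t) = t*t + 2 = t**2 + 2 = 2 + t**2)
T = 451/676 (T = (2 + (-1/26)**2)/3 = (2 + 1/676)/3 = (1/3)*(1353/676) = 451/676 ≈ 0.66716)
T**2 = (451/676)**2 = 203401/456976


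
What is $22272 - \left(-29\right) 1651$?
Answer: $70151$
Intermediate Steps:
$22272 - \left(-29\right) 1651 = 22272 - -47879 = 22272 + 47879 = 70151$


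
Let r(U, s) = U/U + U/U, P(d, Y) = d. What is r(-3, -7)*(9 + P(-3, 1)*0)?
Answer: 18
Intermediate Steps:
r(U, s) = 2 (r(U, s) = 1 + 1 = 2)
r(-3, -7)*(9 + P(-3, 1)*0) = 2*(9 - 3*0) = 2*(9 + 0) = 2*9 = 18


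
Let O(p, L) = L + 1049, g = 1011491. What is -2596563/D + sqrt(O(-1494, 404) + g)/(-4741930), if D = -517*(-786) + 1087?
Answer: -2596563/407449 - 2*sqrt(63309)/2370965 ≈ -6.3729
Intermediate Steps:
D = 407449 (D = 406362 + 1087 = 407449)
O(p, L) = 1049 + L
-2596563/D + sqrt(O(-1494, 404) + g)/(-4741930) = -2596563/407449 + sqrt((1049 + 404) + 1011491)/(-4741930) = -2596563*1/407449 + sqrt(1453 + 1011491)*(-1/4741930) = -2596563/407449 + sqrt(1012944)*(-1/4741930) = -2596563/407449 + (4*sqrt(63309))*(-1/4741930) = -2596563/407449 - 2*sqrt(63309)/2370965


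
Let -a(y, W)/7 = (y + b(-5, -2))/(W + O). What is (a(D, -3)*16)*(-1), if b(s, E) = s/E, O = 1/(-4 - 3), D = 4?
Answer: -2548/11 ≈ -231.64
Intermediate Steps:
O = -1/7 (O = 1/(-7) = -1/7 ≈ -0.14286)
a(y, W) = -7*(5/2 + y)/(-1/7 + W) (a(y, W) = -7*(y - 5/(-2))/(W - 1/7) = -7*(y - 5*(-1/2))/(-1/7 + W) = -7*(y + 5/2)/(-1/7 + W) = -7*(5/2 + y)/(-1/7 + W))
(a(D, -3)*16)*(-1) = ((49*(-5 - 2*4)/(2*(-1 + 7*(-3))))*16)*(-1) = ((49*(-5 - 8)/(2*(-1 - 21)))*16)*(-1) = (((49/2)*(-13)/(-22))*16)*(-1) = (((49/2)*(-1/22)*(-13))*16)*(-1) = ((637/44)*16)*(-1) = (2548/11)*(-1) = -2548/11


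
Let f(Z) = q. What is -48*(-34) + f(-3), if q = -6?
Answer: 1626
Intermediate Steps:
f(Z) = -6
-48*(-34) + f(-3) = -48*(-34) - 6 = 1632 - 6 = 1626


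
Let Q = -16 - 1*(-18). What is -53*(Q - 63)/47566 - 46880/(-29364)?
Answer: 581206973/349182006 ≈ 1.6645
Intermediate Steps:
Q = 2 (Q = -16 + 18 = 2)
-53*(Q - 63)/47566 - 46880/(-29364) = -53*(2 - 63)/47566 - 46880/(-29364) = -53*(-61)*(1/47566) - 46880*(-1/29364) = 3233*(1/47566) + 11720/7341 = 3233/47566 + 11720/7341 = 581206973/349182006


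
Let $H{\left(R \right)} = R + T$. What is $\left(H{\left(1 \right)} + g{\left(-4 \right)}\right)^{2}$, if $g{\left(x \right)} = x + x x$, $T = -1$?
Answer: $144$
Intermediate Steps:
$g{\left(x \right)} = x + x^{2}$
$H{\left(R \right)} = -1 + R$ ($H{\left(R \right)} = R - 1 = -1 + R$)
$\left(H{\left(1 \right)} + g{\left(-4 \right)}\right)^{2} = \left(\left(-1 + 1\right) - 4 \left(1 - 4\right)\right)^{2} = \left(0 - -12\right)^{2} = \left(0 + 12\right)^{2} = 12^{2} = 144$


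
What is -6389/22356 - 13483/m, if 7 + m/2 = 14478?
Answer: -243168193/323513676 ≈ -0.75165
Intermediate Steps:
m = 28942 (m = -14 + 2*14478 = -14 + 28956 = 28942)
-6389/22356 - 13483/m = -6389/22356 - 13483/28942 = -243168193/323513676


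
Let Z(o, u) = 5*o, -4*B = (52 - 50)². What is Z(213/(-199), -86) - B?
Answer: -866/199 ≈ -4.3518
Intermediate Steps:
B = -1 (B = -(52 - 50)²/4 = -¼*2² = -¼*4 = -1)
Z(213/(-199), -86) - B = 5*(213/(-199)) - 1*(-1) = 5*(213*(-1/199)) + 1 = 5*(-213/199) + 1 = -1065/199 + 1 = -866/199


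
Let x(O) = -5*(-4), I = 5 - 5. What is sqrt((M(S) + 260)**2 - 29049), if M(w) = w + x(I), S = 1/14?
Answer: sqrt(9680637)/14 ≈ 222.24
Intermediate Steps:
S = 1/14 ≈ 0.071429
I = 0
x(O) = 20
M(w) = 20 + w (M(w) = w + 20 = 20 + w)
sqrt((M(S) + 260)**2 - 29049) = sqrt(((20 + 1/14) + 260)**2 - 29049) = sqrt((281/14 + 260)**2 - 29049) = sqrt((3921/14)**2 - 29049) = sqrt(15374241/196 - 29049) = sqrt(9680637/196) = sqrt(9680637)/14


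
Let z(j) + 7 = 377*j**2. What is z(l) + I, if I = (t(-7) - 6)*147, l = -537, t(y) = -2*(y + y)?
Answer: 108718340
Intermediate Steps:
t(y) = -4*y
z(j) = -7 + 377*j**2
I = 3234 (I = (-4*(-7) - 6)*147 = (28 - 6)*147 = 22*147 = 3234)
z(l) + I = (-7 + 377*(-537)**2) + 3234 = (-7 + 377*288369) + 3234 = (-7 + 108715113) + 3234 = 108715106 + 3234 = 108718340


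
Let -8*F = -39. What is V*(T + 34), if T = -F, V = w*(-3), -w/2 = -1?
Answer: -699/4 ≈ -174.75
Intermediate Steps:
F = 39/8 (F = -1/8*(-39) = 39/8 ≈ 4.8750)
w = 2 (w = -2*(-1) = 2)
V = -6 (V = 2*(-3) = -6)
T = -39/8 (T = -1*39/8 = -39/8 ≈ -4.8750)
V*(T + 34) = -6*(-39/8 + 34) = -6*233/8 = -699/4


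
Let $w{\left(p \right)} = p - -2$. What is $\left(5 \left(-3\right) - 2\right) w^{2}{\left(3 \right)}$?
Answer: $-425$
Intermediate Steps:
$w{\left(p \right)} = 2 + p$ ($w{\left(p \right)} = p + 2 = 2 + p$)
$\left(5 \left(-3\right) - 2\right) w^{2}{\left(3 \right)} = \left(5 \left(-3\right) - 2\right) \left(2 + 3\right)^{2} = \left(-15 - 2\right) 5^{2} = \left(-17\right) 25 = -425$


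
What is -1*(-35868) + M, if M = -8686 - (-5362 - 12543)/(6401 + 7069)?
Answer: 73231889/2694 ≈ 27183.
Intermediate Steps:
M = -23396503/2694 (M = -8686 - (-17905)/13470 = -8686 - 1*(-3581/2694) = -8686 + 3581/2694 = -23396503/2694 ≈ -8684.7)
-1*(-35868) + M = -1*(-35868) - 23396503/2694 = 35868 - 23396503/2694 = 73231889/2694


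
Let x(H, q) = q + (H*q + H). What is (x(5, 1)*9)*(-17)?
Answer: -1683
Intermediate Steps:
x(H, q) = H + q + H*q (x(H, q) = q + (H + H*q) = H + q + H*q)
(x(5, 1)*9)*(-17) = ((5 + 1 + 5*1)*9)*(-17) = ((5 + 1 + 5)*9)*(-17) = (11*9)*(-17) = 99*(-17) = -1683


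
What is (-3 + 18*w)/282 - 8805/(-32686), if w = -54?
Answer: -2448820/768121 ≈ -3.1881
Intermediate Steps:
(-3 + 18*w)/282 - 8805/(-32686) = (-3 + 18*(-54))/282 - 8805/(-32686) = (-3 - 972)*(1/282) - 8805*(-1/32686) = -975*1/282 + 8805/32686 = -325/94 + 8805/32686 = -2448820/768121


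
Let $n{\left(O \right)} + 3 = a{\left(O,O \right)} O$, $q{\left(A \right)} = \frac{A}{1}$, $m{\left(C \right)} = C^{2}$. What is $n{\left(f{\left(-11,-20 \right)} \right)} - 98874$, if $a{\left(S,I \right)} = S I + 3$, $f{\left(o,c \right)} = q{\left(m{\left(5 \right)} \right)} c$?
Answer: $-125100377$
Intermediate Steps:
$q{\left(A \right)} = A$ ($q{\left(A \right)} = A 1 = A$)
$f{\left(o,c \right)} = 25 c$ ($f{\left(o,c \right)} = 5^{2} c = 25 c$)
$a{\left(S,I \right)} = 3 + I S$ ($a{\left(S,I \right)} = I S + 3 = 3 + I S$)
$n{\left(O \right)} = -3 + O \left(3 + O^{2}\right)$ ($n{\left(O \right)} = -3 + \left(3 + O O\right) O = -3 + \left(3 + O^{2}\right) O = -3 + O \left(3 + O^{2}\right)$)
$n{\left(f{\left(-11,-20 \right)} \right)} - 98874 = \left(-3 + 25 \left(-20\right) \left(3 + \left(25 \left(-20\right)\right)^{2}\right)\right) - 98874 = \left(-3 - 500 \left(3 + \left(-500\right)^{2}\right)\right) - 98874 = \left(-3 - 500 \left(3 + 250000\right)\right) - 98874 = \left(-3 - 125001500\right) - 98874 = -125001503 - 98874 = -125100377$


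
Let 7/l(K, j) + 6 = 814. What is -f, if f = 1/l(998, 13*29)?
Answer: -808/7 ≈ -115.43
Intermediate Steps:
l(K, j) = 7/808 (l(K, j) = 7/(-6 + 814) = 7/808)
f = 808/7 (f = 1/(7/808) = 808/7 ≈ 115.43)
-f = -1*808/7 = -808/7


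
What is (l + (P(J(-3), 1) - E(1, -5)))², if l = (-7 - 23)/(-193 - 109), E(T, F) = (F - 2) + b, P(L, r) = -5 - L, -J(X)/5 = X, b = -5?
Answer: 1423249/22801 ≈ 62.420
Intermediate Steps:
J(X) = -5*X
E(T, F) = -7 + F (E(T, F) = (F - 2) - 5 = (-2 + F) - 5 = -7 + F)
l = 15/151 (l = -30/(-302) = -30*(-1/302) = 15/151 ≈ 0.099338)
(l + (P(J(-3), 1) - E(1, -5)))² = (15/151 + ((-5 - (-5)*(-3)) - (-7 - 5)))² = (15/151 + ((-5 - 1*15) - 1*(-12)))² = (15/151 + ((-5 - 15) + 12))² = (15/151 + (-20 + 12))² = (15/151 - 8)² = (-1193/151)² = 1423249/22801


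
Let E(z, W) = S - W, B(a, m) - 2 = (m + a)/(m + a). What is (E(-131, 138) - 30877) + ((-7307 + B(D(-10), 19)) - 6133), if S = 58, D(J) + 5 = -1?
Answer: -44394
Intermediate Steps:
D(J) = -6 (D(J) = -5 - 1 = -6)
B(a, m) = 3 (B(a, m) = 2 + (m + a)/(m + a) = 2 + (a + m)/(a + m) = 2 + 1 = 3)
E(z, W) = 58 - W
(E(-131, 138) - 30877) + ((-7307 + B(D(-10), 19)) - 6133) = ((58 - 1*138) - 30877) + ((-7307 + 3) - 6133) = ((58 - 138) - 30877) + (-7304 - 6133) = (-80 - 30877) - 13437 = -30957 - 13437 = -44394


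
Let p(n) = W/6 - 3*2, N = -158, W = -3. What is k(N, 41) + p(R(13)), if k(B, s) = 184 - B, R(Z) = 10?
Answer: 671/2 ≈ 335.50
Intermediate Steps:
p(n) = -13/2 (p(n) = -3/6 - 3*2 = -3*⅙ - 6 = -½ - 6 = -13/2)
k(N, 41) + p(R(13)) = (184 - 1*(-158)) - 13/2 = (184 + 158) - 13/2 = 342 - 13/2 = 671/2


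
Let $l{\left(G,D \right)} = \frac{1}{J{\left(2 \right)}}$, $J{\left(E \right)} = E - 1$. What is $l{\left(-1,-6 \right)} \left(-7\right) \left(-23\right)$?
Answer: $161$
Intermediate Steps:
$J{\left(E \right)} = -1 + E$
$l{\left(G,D \right)} = 1$ ($l{\left(G,D \right)} = \frac{1}{-1 + 2} = 1^{-1} = 1$)
$l{\left(-1,-6 \right)} \left(-7\right) \left(-23\right) = 1 \left(-7\right) \left(-23\right) = \left(-7\right) \left(-23\right) = 161$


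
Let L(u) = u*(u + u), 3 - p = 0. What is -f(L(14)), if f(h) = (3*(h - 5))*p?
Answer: -3483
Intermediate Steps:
p = 3 (p = 3 - 1*0 = 3 + 0 = 3)
L(u) = 2*u² (L(u) = u*(2*u) = 2*u²)
f(h) = -45 + 9*h (f(h) = (3*(h - 5))*3 = (3*(-5 + h))*3 = (-15 + 3*h)*3 = -45 + 9*h)
-f(L(14)) = -(-45 + 9*(2*14²)) = -(-45 + 9*(2*196)) = -(-45 + 9*392) = -(-45 + 3528) = -1*3483 = -3483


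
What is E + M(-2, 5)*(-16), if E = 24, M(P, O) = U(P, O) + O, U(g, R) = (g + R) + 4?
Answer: -168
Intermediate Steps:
U(g, R) = 4 + R + g (U(g, R) = (R + g) + 4 = 4 + R + g)
M(P, O) = 4 + P + 2*O (M(P, O) = (4 + O + P) + O = 4 + P + 2*O)
E + M(-2, 5)*(-16) = 24 + (4 - 2 + 2*5)*(-16) = 24 + (4 - 2 + 10)*(-16) = 24 + 12*(-16) = 24 - 192 = -168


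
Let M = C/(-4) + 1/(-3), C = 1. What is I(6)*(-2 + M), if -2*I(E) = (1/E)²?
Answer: 31/864 ≈ 0.035880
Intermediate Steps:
M = -7/12 (M = 1/(-4) + 1/(-3) = 1*(-¼) + 1*(-⅓) = -¼ - ⅓ = -7/12 ≈ -0.58333)
I(E) = -1/(2*E²)
I(6)*(-2 + M) = (-½/6²)*(-2 - 7/12) = -½*1/36*(-31/12) = -1/72*(-31/12) = 31/864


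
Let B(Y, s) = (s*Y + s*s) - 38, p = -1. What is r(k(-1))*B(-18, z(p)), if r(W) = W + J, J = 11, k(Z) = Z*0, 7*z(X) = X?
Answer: -19085/49 ≈ -389.49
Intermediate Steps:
z(X) = X/7
k(Z) = 0
B(Y, s) = -38 + s² + Y*s (B(Y, s) = (Y*s + s²) - 38 = (s² + Y*s) - 38 = -38 + s² + Y*s)
r(W) = 11 + W (r(W) = W + 11 = 11 + W)
r(k(-1))*B(-18, z(p)) = (11 + 0)*(-38 + ((⅐)*(-1))² - 18*(-1)/7) = 11*(-38 + (-⅐)² - 18*(-⅐)) = 11*(-38 + 1/49 + 18/7) = 11*(-1735/49) = -19085/49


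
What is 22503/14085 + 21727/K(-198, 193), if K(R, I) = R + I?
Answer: -20394152/4695 ≈ -4343.8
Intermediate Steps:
K(R, I) = I + R
22503/14085 + 21727/K(-198, 193) = 22503/14085 + 21727/(193 - 198) = 22503*(1/14085) + 21727/(-5) = 7501/4695 + 21727*(-⅕) = 7501/4695 - 21727/5 = -20394152/4695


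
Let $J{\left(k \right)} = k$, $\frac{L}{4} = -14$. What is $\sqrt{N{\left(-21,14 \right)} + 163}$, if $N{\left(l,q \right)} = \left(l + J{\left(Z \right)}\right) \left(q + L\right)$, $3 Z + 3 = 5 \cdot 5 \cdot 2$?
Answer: $3 \sqrt{43} \approx 19.672$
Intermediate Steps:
$L = -56$ ($L = 4 \left(-14\right) = -56$)
$Z = \frac{47}{3}$ ($Z = -1 + \frac{5 \cdot 5 \cdot 2}{3} = -1 + \frac{25 \cdot 2}{3} = -1 + \frac{1}{3} \cdot 50 = -1 + \frac{50}{3} = \frac{47}{3} \approx 15.667$)
$N{\left(l,q \right)} = \left(-56 + q\right) \left(\frac{47}{3} + l\right)$ ($N{\left(l,q \right)} = \left(l + \frac{47}{3}\right) \left(q - 56\right) = \left(\frac{47}{3} + l\right) \left(-56 + q\right) = \left(-56 + q\right) \left(\frac{47}{3} + l\right)$)
$\sqrt{N{\left(-21,14 \right)} + 163} = \sqrt{\left(- \frac{2632}{3} - -1176 + \frac{47}{3} \cdot 14 - 294\right) + 163} = \sqrt{\left(- \frac{2632}{3} + 1176 + \frac{658}{3} - 294\right) + 163} = \sqrt{224 + 163} = \sqrt{387} = 3 \sqrt{43}$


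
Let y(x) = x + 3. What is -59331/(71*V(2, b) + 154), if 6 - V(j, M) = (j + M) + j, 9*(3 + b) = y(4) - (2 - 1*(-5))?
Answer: -59331/509 ≈ -116.56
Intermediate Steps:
y(x) = 3 + x
b = -3 (b = -3 + ((3 + 4) - (2 - 1*(-5)))/9 = -3 + (7 - (2 + 5))/9 = -3 + (7 - 1*7)/9 = -3 + (7 - 7)/9 = -3 + (⅑)*0 = -3 + 0 = -3)
V(j, M) = 6 - M - 2*j (V(j, M) = 6 - ((j + M) + j) = 6 - ((M + j) + j) = 6 - (M + 2*j) = 6 + (-M - 2*j) = 6 - M - 2*j)
-59331/(71*V(2, b) + 154) = -59331/(71*(6 - 1*(-3) - 2*2) + 154) = -59331/(71*(6 + 3 - 4) + 154) = -59331/(71*5 + 154) = -59331/(355 + 154) = -59331/509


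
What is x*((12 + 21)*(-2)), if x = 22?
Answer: -1452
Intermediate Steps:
x*((12 + 21)*(-2)) = 22*((12 + 21)*(-2)) = 22*(33*(-2)) = 22*(-66) = -1452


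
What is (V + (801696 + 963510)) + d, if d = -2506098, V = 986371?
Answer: 245479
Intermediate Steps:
(V + (801696 + 963510)) + d = (986371 + (801696 + 963510)) - 2506098 = (986371 + 1765206) - 2506098 = 2751577 - 2506098 = 245479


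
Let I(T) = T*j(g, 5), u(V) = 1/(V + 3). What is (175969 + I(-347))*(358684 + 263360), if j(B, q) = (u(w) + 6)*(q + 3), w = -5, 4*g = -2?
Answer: 99963092844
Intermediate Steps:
g = -1/2 (g = (1/4)*(-2) = -1/2 ≈ -0.50000)
u(V) = 1/(3 + V)
j(B, q) = 33/2 + 11*q/2 (j(B, q) = (1/(3 - 5) + 6)*(q + 3) = (1/(-2) + 6)*(3 + q) = (-1/2 + 6)*(3 + q) = 11*(3 + q)/2 = 33/2 + 11*q/2)
I(T) = 44*T (I(T) = T*(33/2 + (11/2)*5) = T*(33/2 + 55/2) = T*44 = 44*T)
(175969 + I(-347))*(358684 + 263360) = (175969 + 44*(-347))*(358684 + 263360) = (175969 - 15268)*622044 = 160701*622044 = 99963092844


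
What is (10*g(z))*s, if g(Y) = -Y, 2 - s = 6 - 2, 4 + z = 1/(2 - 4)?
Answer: -90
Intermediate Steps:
z = -9/2 (z = -4 + 1/(2 - 4) = -4 + 1/(-2) = -4 - ½ = -9/2 ≈ -4.5000)
s = -2 (s = 2 - (6 - 2) = 2 - 1*4 = 2 - 4 = -2)
(10*g(z))*s = (10*(-1*(-9/2)))*(-2) = (10*(9/2))*(-2) = 45*(-2) = -90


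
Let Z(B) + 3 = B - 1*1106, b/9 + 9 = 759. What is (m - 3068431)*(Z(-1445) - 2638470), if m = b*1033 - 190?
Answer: -10310898388096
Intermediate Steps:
b = 6750 (b = -81 + 9*759 = -81 + 6831 = 6750)
Z(B) = -1109 + B (Z(B) = -3 + (B - 1*1106) = -3 + (B - 1106) = -3 + (-1106 + B) = -1109 + B)
m = 6972560 (m = 6750*1033 - 190 = 6972750 - 190 = 6972560)
(m - 3068431)*(Z(-1445) - 2638470) = (6972560 - 3068431)*((-1109 - 1445) - 2638470) = 3904129*(-2554 - 2638470) = 3904129*(-2641024) = -10310898388096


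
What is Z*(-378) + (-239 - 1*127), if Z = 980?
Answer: -370806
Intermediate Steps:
Z*(-378) + (-239 - 1*127) = 980*(-378) + (-239 - 1*127) = -370440 + (-239 - 127) = -370440 - 366 = -370806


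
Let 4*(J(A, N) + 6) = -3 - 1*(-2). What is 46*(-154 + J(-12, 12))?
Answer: -14743/2 ≈ -7371.5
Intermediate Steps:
J(A, N) = -25/4 (J(A, N) = -6 + (-3 - 1*(-2))/4 = -6 + (-3 + 2)/4 = -6 + (1/4)*(-1) = -6 - 1/4 = -25/4)
46*(-154 + J(-12, 12)) = 46*(-154 - 25/4) = 46*(-641/4) = -14743/2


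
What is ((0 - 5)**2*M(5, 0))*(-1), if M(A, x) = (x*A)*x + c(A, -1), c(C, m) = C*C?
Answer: -625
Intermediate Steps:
c(C, m) = C**2
M(A, x) = A**2 + A*x**2 (M(A, x) = (x*A)*x + A**2 = (A*x)*x + A**2 = A*x**2 + A**2 = A**2 + A*x**2)
((0 - 5)**2*M(5, 0))*(-1) = ((0 - 5)**2*(5*(5 + 0**2)))*(-1) = ((-5)**2*(5*(5 + 0)))*(-1) = (25*(5*5))*(-1) = (25*25)*(-1) = 625*(-1) = -625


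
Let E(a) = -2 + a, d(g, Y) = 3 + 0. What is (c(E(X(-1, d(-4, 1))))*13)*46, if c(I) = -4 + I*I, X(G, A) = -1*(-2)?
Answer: -2392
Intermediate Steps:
d(g, Y) = 3
X(G, A) = 2
c(I) = -4 + I²
(c(E(X(-1, d(-4, 1))))*13)*46 = ((-4 + (-2 + 2)²)*13)*46 = ((-4 + 0²)*13)*46 = ((-4 + 0)*13)*46 = -4*13*46 = -52*46 = -2392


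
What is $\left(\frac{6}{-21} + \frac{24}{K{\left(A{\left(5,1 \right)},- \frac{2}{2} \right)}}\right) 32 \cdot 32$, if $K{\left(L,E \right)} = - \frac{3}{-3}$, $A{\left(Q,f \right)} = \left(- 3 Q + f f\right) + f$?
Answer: $\frac{169984}{7} \approx 24283.0$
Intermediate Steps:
$A{\left(Q,f \right)} = f + f^{2} - 3 Q$ ($A{\left(Q,f \right)} = \left(- 3 Q + f^{2}\right) + f = \left(f^{2} - 3 Q\right) + f = f + f^{2} - 3 Q$)
$K{\left(L,E \right)} = 1$ ($K{\left(L,E \right)} = \left(-3\right) \left(- \frac{1}{3}\right) = 1$)
$\left(\frac{6}{-21} + \frac{24}{K{\left(A{\left(5,1 \right)},- \frac{2}{2} \right)}}\right) 32 \cdot 32 = \left(\frac{6}{-21} + \frac{24}{1}\right) 32 \cdot 32 = \left(6 \left(- \frac{1}{21}\right) + 24 \cdot 1\right) 32 \cdot 32 = \left(- \frac{2}{7} + 24\right) 32 \cdot 32 = \frac{166}{7} \cdot 32 \cdot 32 = \frac{5312}{7} \cdot 32 = \frac{169984}{7}$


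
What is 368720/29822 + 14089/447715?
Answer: 82750818479/6675878365 ≈ 12.395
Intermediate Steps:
368720/29822 + 14089/447715 = 368720*(1/29822) + 14089*(1/447715) = 184360/14911 + 14089/447715 = 82750818479/6675878365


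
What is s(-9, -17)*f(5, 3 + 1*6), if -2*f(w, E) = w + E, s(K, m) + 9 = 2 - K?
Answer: -14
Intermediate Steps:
s(K, m) = -7 - K (s(K, m) = -9 + (2 - K) = -7 - K)
f(w, E) = -E/2 - w/2 (f(w, E) = -(w + E)/2 = -(E + w)/2 = -E/2 - w/2)
s(-9, -17)*f(5, 3 + 1*6) = (-7 - 1*(-9))*(-(3 + 1*6)/2 - 1/2*5) = (-7 + 9)*(-(3 + 6)/2 - 5/2) = 2*(-1/2*9 - 5/2) = 2*(-9/2 - 5/2) = 2*(-7) = -14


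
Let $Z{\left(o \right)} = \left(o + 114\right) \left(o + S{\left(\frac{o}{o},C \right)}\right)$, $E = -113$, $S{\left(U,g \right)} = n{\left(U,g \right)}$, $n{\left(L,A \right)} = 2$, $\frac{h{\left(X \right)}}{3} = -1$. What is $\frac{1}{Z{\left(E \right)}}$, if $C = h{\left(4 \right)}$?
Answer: $- \frac{1}{111} \approx -0.009009$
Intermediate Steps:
$h{\left(X \right)} = -3$ ($h{\left(X \right)} = 3 \left(-1\right) = -3$)
$C = -3$
$S{\left(U,g \right)} = 2$
$Z{\left(o \right)} = \left(2 + o\right) \left(114 + o\right)$ ($Z{\left(o \right)} = \left(o + 114\right) \left(o + 2\right) = \left(114 + o\right) \left(2 + o\right) = \left(2 + o\right) \left(114 + o\right)$)
$\frac{1}{Z{\left(E \right)}} = \frac{1}{228 + \left(-113\right)^{2} + 116 \left(-113\right)} = \frac{1}{228 + 12769 - 13108} = \frac{1}{-111} = - \frac{1}{111}$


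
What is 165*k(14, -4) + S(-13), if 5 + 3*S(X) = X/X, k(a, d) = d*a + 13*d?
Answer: -53464/3 ≈ -17821.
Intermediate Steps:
k(a, d) = 13*d + a*d (k(a, d) = a*d + 13*d = 13*d + a*d)
S(X) = -4/3 (S(X) = -5/3 + (X/X)/3 = -5/3 + (⅓)*1 = -5/3 + ⅓ = -4/3)
165*k(14, -4) + S(-13) = 165*(-4*(13 + 14)) - 4/3 = 165*(-4*27) - 4/3 = 165*(-108) - 4/3 = -17820 - 4/3 = -53464/3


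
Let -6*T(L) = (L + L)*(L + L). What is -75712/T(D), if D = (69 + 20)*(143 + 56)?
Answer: 113568/313679521 ≈ 0.00036205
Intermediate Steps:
D = 17711 (D = 89*199 = 17711)
T(L) = -2*L²/3 (T(L) = -(L + L)*(L + L)/6 = -2*L*2*L/6 = -2*L²/3)
-75712/T(D) = -75712/((-⅔*17711²)) = -75712/((-⅔*313679521)) = -75712/(-627359042/3) = -75712*(-3/627359042) = 113568/313679521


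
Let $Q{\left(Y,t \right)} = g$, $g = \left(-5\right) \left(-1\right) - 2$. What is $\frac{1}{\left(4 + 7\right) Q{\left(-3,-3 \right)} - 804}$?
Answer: $- \frac{1}{771} \approx -0.001297$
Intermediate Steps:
$g = 3$ ($g = 5 - 2 = 3$)
$Q{\left(Y,t \right)} = 3$
$\frac{1}{\left(4 + 7\right) Q{\left(-3,-3 \right)} - 804} = \frac{1}{\left(4 + 7\right) 3 - 804} = \frac{1}{11 \cdot 3 - 804} = \frac{1}{33 - 804} = \frac{1}{-771} = - \frac{1}{771}$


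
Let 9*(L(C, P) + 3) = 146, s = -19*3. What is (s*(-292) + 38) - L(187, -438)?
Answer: 150019/9 ≈ 16669.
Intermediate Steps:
s = -57
L(C, P) = 119/9 (L(C, P) = -3 + (⅑)*146 = -3 + 146/9 = 119/9)
(s*(-292) + 38) - L(187, -438) = (-57*(-292) + 38) - 1*119/9 = (16644 + 38) - 119/9 = 16682 - 119/9 = 150019/9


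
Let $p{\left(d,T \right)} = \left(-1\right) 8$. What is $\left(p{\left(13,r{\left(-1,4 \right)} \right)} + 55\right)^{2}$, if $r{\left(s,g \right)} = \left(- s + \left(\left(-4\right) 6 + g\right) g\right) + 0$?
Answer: $2209$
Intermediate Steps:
$r{\left(s,g \right)} = - s + g \left(-24 + g\right)$ ($r{\left(s,g \right)} = \left(- s + \left(-24 + g\right) g\right) + 0 = \left(- s + g \left(-24 + g\right)\right) + 0 = - s + g \left(-24 + g\right)$)
$p{\left(d,T \right)} = -8$
$\left(p{\left(13,r{\left(-1,4 \right)} \right)} + 55\right)^{2} = \left(-8 + 55\right)^{2} = 47^{2} = 2209$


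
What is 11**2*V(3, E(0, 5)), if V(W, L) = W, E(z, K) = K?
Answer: 363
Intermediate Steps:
11**2*V(3, E(0, 5)) = 11**2*3 = 121*3 = 363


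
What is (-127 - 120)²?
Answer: 61009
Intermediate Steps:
(-127 - 120)² = (-247)² = 61009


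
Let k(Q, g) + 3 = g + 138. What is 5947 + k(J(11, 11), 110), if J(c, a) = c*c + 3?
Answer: 6192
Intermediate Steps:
J(c, a) = 3 + c**2 (J(c, a) = c**2 + 3 = 3 + c**2)
k(Q, g) = 135 + g (k(Q, g) = -3 + (g + 138) = -3 + (138 + g) = 135 + g)
5947 + k(J(11, 11), 110) = 5947 + (135 + 110) = 5947 + 245 = 6192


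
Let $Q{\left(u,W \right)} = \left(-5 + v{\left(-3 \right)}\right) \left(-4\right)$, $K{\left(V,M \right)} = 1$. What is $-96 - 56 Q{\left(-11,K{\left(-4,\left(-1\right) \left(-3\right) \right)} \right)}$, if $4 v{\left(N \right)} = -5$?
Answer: $-1496$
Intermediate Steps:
$v{\left(N \right)} = - \frac{5}{4}$ ($v{\left(N \right)} = \frac{1}{4} \left(-5\right) = - \frac{5}{4}$)
$Q{\left(u,W \right)} = 25$ ($Q{\left(u,W \right)} = \left(-5 - \frac{5}{4}\right) \left(-4\right) = \left(- \frac{25}{4}\right) \left(-4\right) = 25$)
$-96 - 56 Q{\left(-11,K{\left(-4,\left(-1\right) \left(-3\right) \right)} \right)} = -96 - 1400 = -1496$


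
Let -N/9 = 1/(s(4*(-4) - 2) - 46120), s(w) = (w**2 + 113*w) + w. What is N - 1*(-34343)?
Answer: 1643243873/47848 ≈ 34343.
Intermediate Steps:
s(w) = w**2 + 114*w
N = 9/47848 (N = -9/((4*(-4) - 2)*(114 + (4*(-4) - 2)) - 46120) = -9/((-16 - 2)*(114 + (-16 - 2)) - 46120) = -9/(-18*(114 - 18) - 46120) = -9/(-18*96 - 46120) = -9/(-1728 - 46120) = -9/(-47848) = -9*(-1/47848) = 9/47848 ≈ 0.00018810)
N - 1*(-34343) = 9/47848 - 1*(-34343) = 9/47848 + 34343 = 1643243873/47848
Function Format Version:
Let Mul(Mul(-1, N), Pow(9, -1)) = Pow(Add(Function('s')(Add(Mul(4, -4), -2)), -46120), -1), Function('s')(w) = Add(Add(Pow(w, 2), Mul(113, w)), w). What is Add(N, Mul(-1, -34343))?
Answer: Rational(1643243873, 47848) ≈ 34343.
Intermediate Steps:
Function('s')(w) = Add(Pow(w, 2), Mul(114, w))
N = Rational(9, 47848) (N = Mul(-9, Pow(Add(Mul(Add(Mul(4, -4), -2), Add(114, Add(Mul(4, -4), -2))), -46120), -1)) = Mul(-9, Pow(Add(Mul(Add(-16, -2), Add(114, Add(-16, -2))), -46120), -1)) = Mul(-9, Pow(Add(Mul(-18, Add(114, -18)), -46120), -1)) = Mul(-9, Pow(Add(Mul(-18, 96), -46120), -1)) = Mul(-9, Pow(Add(-1728, -46120), -1)) = Mul(-9, Pow(-47848, -1)) = Mul(-9, Rational(-1, 47848)) = Rational(9, 47848) ≈ 0.00018810)
Add(N, Mul(-1, -34343)) = Add(Rational(9, 47848), Mul(-1, -34343)) = Add(Rational(9, 47848), 34343) = Rational(1643243873, 47848)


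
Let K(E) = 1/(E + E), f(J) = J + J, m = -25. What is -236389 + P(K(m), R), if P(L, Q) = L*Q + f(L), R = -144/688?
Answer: -508236427/2150 ≈ -2.3639e+5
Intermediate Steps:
f(J) = 2*J
K(E) = 1/(2*E)
R = -9/43 (R = -144*1/688 = -9/43 ≈ -0.20930)
P(L, Q) = 2*L + L*Q (P(L, Q) = L*Q + 2*L = 2*L + L*Q)
-236389 + P(K(m), R) = -236389 + ((½)/(-25))*(2 - 9/43) = -236389 + ((½)*(-1/25))*(77/43) = -236389 - 1/50*77/43 = -236389 - 77/2150 = -508236427/2150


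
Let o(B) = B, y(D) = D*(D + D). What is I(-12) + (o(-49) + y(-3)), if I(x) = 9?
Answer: -22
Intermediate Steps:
y(D) = 2*D**2 (y(D) = D*(2*D) = 2*D**2)
I(-12) + (o(-49) + y(-3)) = 9 + (-49 + 2*(-3)**2) = 9 + (-49 + 2*9) = 9 + (-49 + 18) = 9 - 31 = -22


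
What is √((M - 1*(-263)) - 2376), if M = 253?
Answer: 2*I*√465 ≈ 43.128*I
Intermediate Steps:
√((M - 1*(-263)) - 2376) = √((253 - 1*(-263)) - 2376) = √((253 + 263) - 2376) = √(516 - 2376) = √(-1860) = 2*I*√465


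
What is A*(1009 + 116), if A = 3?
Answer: 3375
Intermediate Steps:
A*(1009 + 116) = 3*(1009 + 116) = 3*1125 = 3375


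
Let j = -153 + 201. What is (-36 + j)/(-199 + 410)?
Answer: 12/211 ≈ 0.056872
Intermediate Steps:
j = 48
(-36 + j)/(-199 + 410) = (-36 + 48)/(-199 + 410) = 12/211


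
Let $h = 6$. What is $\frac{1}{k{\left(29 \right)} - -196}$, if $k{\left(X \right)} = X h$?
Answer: $\frac{1}{370} \approx 0.0027027$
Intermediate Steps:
$k{\left(X \right)} = 6 X$ ($k{\left(X \right)} = X 6 = 6 X$)
$\frac{1}{k{\left(29 \right)} - -196} = \frac{1}{6 \cdot 29 - -196} = \frac{1}{174 + 196} = \frac{1}{370}$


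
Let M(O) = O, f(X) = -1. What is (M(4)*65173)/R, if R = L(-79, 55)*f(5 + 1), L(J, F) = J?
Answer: 260692/79 ≈ 3299.9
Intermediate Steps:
R = 79 (R = -79*(-1) = 79)
(M(4)*65173)/R = (4*65173)/79 = 260692*(1/79) = 260692/79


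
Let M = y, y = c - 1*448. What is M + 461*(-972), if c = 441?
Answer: -448099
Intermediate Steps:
y = -7 (y = 441 - 1*448 = 441 - 448 = -7)
M = -7
M + 461*(-972) = -7 + 461*(-972) = -7 - 448092 = -448099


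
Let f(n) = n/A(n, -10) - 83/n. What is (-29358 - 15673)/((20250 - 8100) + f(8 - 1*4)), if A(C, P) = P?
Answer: -900620/242577 ≈ -3.7127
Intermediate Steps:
f(n) = -83/n - n/10 (f(n) = n/(-10) - 83/n = n*(-1/10) - 83/n = -n/10 - 83/n = -83/n - n/10)
(-29358 - 15673)/((20250 - 8100) + f(8 - 1*4)) = (-29358 - 15673)/((20250 - 8100) + (-83/(8 - 1*4) - (8 - 1*4)/10)) = -45031/(12150 + (-83/(8 - 4) - (8 - 4)/10)) = -45031/(12150 + (-83/4 - 1/10*4)) = -45031/(12150 + (-83*1/4 - 2/5)) = -45031/(12150 + (-83/4 - 2/5)) = -45031/(12150 - 423/20) = -45031/242577/20 = -45031*20/242577 = -900620/242577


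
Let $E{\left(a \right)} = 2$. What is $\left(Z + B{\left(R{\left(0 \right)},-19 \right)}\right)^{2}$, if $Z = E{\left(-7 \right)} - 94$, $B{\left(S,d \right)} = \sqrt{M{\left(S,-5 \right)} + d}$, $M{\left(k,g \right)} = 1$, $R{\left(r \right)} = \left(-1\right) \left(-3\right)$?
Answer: $8446 - 552 i \sqrt{2} \approx 8446.0 - 780.65 i$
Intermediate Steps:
$R{\left(r \right)} = 3$
$B{\left(S,d \right)} = \sqrt{1 + d}$
$Z = -92$ ($Z = 2 - 94 = -92$)
$\left(Z + B{\left(R{\left(0 \right)},-19 \right)}\right)^{2} = \left(-92 + \sqrt{1 - 19}\right)^{2} = \left(-92 + \sqrt{-18}\right)^{2} = \left(-92 + 3 i \sqrt{2}\right)^{2}$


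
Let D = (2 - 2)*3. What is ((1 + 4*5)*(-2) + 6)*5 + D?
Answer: -180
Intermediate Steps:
D = 0 (D = 0*3 = 0)
((1 + 4*5)*(-2) + 6)*5 + D = ((1 + 4*5)*(-2) + 6)*5 + 0 = ((1 + 20)*(-2) + 6)*5 + 0 = (21*(-2) + 6)*5 + 0 = (-42 + 6)*5 + 0 = -36*5 + 0 = -180 + 0 = -180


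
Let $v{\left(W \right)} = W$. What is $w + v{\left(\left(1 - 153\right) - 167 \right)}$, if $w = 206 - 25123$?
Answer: $-25236$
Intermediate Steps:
$w = -24917$ ($w = 206 - 25123 = -24917$)
$w + v{\left(\left(1 - 153\right) - 167 \right)} = -24917 + \left(\left(1 - 153\right) - 167\right) = -24917 - 319 = -25236$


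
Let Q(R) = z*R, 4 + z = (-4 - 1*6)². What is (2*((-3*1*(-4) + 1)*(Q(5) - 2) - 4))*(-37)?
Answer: -459540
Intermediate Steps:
z = 96 (z = -4 + (-4 - 1*6)² = -4 + (-4 - 6)² = -4 + (-10)² = -4 + 100 = 96)
Q(R) = 96*R
(2*((-3*1*(-4) + 1)*(Q(5) - 2) - 4))*(-37) = (2*((-3*1*(-4) + 1)*(96*5 - 2) - 4))*(-37) = (2*((-3*(-4) + 1)*(480 - 2) - 4))*(-37) = (2*((12 + 1)*478 - 4))*(-37) = (2*(13*478 - 4))*(-37) = (2*(6214 - 4))*(-37) = (2*6210)*(-37) = 12420*(-37) = -459540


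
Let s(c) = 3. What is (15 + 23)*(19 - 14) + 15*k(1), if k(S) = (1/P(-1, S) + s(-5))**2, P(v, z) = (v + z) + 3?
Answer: 1070/3 ≈ 356.67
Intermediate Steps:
P(v, z) = 3 + v + z
k(S) = (3 + 1/(2 + S))**2 (k(S) = (1/(3 - 1 + S) + 3)**2 = (1/(2 + S) + 3)**2 = (3 + 1/(2 + S))**2)
(15 + 23)*(19 - 14) + 15*k(1) = (15 + 23)*(19 - 14) + 15*((7 + 3*1)**2/(2 + 1)**2) = 38*5 + 15*((7 + 3)**2/3**2) = 190 + 15*((1/9)*10**2) = 190 + 15*((1/9)*100) = 190 + 15*(100/9) = 190 + 500/3 = 1070/3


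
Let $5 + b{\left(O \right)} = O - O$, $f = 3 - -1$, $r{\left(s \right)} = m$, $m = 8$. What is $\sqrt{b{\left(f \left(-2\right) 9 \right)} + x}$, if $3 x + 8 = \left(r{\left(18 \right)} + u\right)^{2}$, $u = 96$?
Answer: $\frac{\sqrt{32379}}{3} \approx 59.981$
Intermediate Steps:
$r{\left(s \right)} = 8$
$f = 4$ ($f = 3 + 1 = 4$)
$b{\left(O \right)} = -5$ ($b{\left(O \right)} = -5 + \left(O - O\right) = -5 + 0 = -5$)
$x = \frac{10808}{3}$ ($x = - \frac{8}{3} + \frac{\left(8 + 96\right)^{2}}{3} = - \frac{8}{3} + \frac{104^{2}}{3} = - \frac{8}{3} + \frac{1}{3} \cdot 10816 = - \frac{8}{3} + \frac{10816}{3} = \frac{10808}{3} \approx 3602.7$)
$\sqrt{b{\left(f \left(-2\right) 9 \right)} + x} = \sqrt{-5 + \frac{10808}{3}} = \sqrt{\frac{10793}{3}} = \frac{\sqrt{32379}}{3}$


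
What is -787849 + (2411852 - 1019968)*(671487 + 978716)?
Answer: 2296890364603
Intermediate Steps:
-787849 + (2411852 - 1019968)*(671487 + 978716) = -787849 + 1391884*1650203 = -787849 + 2296891152452 = 2296890364603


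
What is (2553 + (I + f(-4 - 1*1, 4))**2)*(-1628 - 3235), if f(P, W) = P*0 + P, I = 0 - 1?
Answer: -12590307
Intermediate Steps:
I = -1
f(P, W) = P (f(P, W) = 0 + P = P)
(2553 + (I + f(-4 - 1*1, 4))**2)*(-1628 - 3235) = (2553 + (-1 + (-4 - 1*1))**2)*(-1628 - 3235) = (2553 + (-1 + (-4 - 1))**2)*(-4863) = (2553 + (-1 - 5)**2)*(-4863) = (2553 + (-6)**2)*(-4863) = (2553 + 36)*(-4863) = 2589*(-4863) = -12590307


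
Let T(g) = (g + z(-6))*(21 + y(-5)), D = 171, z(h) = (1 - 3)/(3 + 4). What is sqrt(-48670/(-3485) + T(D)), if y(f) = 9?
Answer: 2*sqrt(30561553463)/4879 ≈ 71.662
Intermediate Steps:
z(h) = -2/7
T(g) = -60/7 + 30*g (T(g) = (g - 2/7)*(21 + 9) = (-2/7 + g)*30 = -60/7 + 30*g)
sqrt(-48670/(-3485) + T(D)) = sqrt(-48670/(-3485) + (-60/7 + 30*171)) = sqrt(-48670*(-1/3485) + (-60/7 + 5130)) = sqrt(9734/697 + 35850/7) = sqrt(25055588/4879) = 2*sqrt(30561553463)/4879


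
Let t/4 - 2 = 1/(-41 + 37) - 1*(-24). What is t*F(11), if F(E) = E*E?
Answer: 12463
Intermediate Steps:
F(E) = E²
t = 103 (t = 8 + 4*(1/(-41 + 37) - 1*(-24)) = 8 + 4*(1/(-4) + 24) = 8 + 4*(-¼ + 24) = 8 + 4*(95/4) = 8 + 95 = 103)
t*F(11) = 103*11² = 103*121 = 12463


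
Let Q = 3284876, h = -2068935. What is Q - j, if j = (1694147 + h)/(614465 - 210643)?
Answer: 663252785430/201911 ≈ 3.2849e+6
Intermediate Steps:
j = -187394/201911 (j = (1694147 - 2068935)/(614465 - 210643) = -374788/403822 = -374788*1/403822 = -187394/201911 ≈ -0.92810)
Q - j = 3284876 - 1*(-187394/201911) = 3284876 + 187394/201911 = 663252785430/201911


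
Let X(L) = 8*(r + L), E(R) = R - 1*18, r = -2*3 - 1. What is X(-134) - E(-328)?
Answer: -782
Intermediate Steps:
r = -7 (r = -6 - 1 = -7)
E(R) = -18 + R (E(R) = R - 18 = -18 + R)
X(L) = -56 + 8*L (X(L) = 8*(-7 + L) = -56 + 8*L)
X(-134) - E(-328) = (-56 + 8*(-134)) - (-18 - 328) = (-56 - 1072) - 1*(-346) = -1128 + 346 = -782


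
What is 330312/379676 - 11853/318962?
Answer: 25214169129/30275554078 ≈ 0.83282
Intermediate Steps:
330312/379676 - 11853/318962 = 330312*(1/379676) - 11853*1/318962 = 82578/94919 - 11853/318962 = 25214169129/30275554078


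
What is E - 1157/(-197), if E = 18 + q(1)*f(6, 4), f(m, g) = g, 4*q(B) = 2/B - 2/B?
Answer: 4703/197 ≈ 23.873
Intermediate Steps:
q(B) = 0 (q(B) = (2/B - 2/B)/4 = (¼)*0 = 0)
E = 18 (E = 18 + 0*4 = 18 + 0 = 18)
E - 1157/(-197) = 18 - 1157/(-197) = 18 - 1157*(-1/197) = 18 + 1157/197 = 4703/197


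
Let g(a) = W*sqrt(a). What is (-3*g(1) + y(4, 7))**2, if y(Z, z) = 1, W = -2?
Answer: 49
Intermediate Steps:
g(a) = -2*sqrt(a)
(-3*g(1) + y(4, 7))**2 = (-(-6)*sqrt(1) + 1)**2 = (-(-6) + 1)**2 = (-3*(-2) + 1)**2 = (6 + 1)**2 = 7**2 = 49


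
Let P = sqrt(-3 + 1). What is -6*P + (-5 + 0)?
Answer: -5 - 6*I*sqrt(2) ≈ -5.0 - 8.4853*I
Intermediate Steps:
P = I*sqrt(2) (P = sqrt(-2) = I*sqrt(2) ≈ 1.4142*I)
-6*P + (-5 + 0) = -6*I*sqrt(2) + (-5 + 0) = -6*I*sqrt(2) - 5 = -5 - 6*I*sqrt(2)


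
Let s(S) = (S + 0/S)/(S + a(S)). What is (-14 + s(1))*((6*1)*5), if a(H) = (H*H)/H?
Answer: -405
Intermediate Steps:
a(H) = H (a(H) = H**2/H = H)
s(S) = 1/2 (s(S) = (S + 0/S)/(S + S) = (S + 0)/((2*S)) = S*(1/(2*S)) = 1/2)
(-14 + s(1))*((6*1)*5) = (-14 + 1/2)*((6*1)*5) = -81*5 = -27/2*30 = -405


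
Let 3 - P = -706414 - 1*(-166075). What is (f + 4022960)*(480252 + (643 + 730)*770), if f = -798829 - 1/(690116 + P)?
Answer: 3049677168912335807/615229 ≈ 4.9570e+12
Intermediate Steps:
P = 540342 (P = 3 - (-706414 - 1*(-166075)) = 3 - (-706414 + 166075) = 3 - 1*(-540339) = 3 + 540339 = 540342)
f = -982925533683/1230458 (f = -798829 - 1/(690116 + 540342) = -798829 - 1/1230458 = -982925533683/1230458 ≈ -7.9883e+5)
(f + 4022960)*(480252 + (643 + 730)*770) = (-982925533683/1230458 + 4022960)*(480252 + (643 + 730)*770) = 3967157781997*(480252 + 1373*770)/1230458 = 3967157781997*(480252 + 1057210)/1230458 = (3967157781997/1230458)*1537462 = 3049677168912335807/615229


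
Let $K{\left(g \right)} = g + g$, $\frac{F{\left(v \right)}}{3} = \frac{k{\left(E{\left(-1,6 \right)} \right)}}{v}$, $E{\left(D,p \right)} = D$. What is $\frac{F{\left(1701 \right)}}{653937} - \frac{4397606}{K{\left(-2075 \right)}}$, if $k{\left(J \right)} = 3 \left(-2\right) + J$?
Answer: $\frac{116468169628216}{109910461275} \approx 1059.7$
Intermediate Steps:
$k{\left(J \right)} = -6 + J$
$F{\left(v \right)} = - \frac{21}{v}$ ($F{\left(v \right)} = 3 \frac{-6 - 1}{v} = 3 \left(- \frac{7}{v}\right) = - \frac{21}{v}$)
$K{\left(g \right)} = 2 g$
$\frac{F{\left(1701 \right)}}{653937} - \frac{4397606}{K{\left(-2075 \right)}} = \frac{\left(-21\right) \frac{1}{1701}}{653937} - \frac{4397606}{2 \left(-2075\right)} = \left(-21\right) \frac{1}{1701} \cdot \frac{1}{653937} - \frac{4397606}{-4150} = \left(- \frac{1}{81}\right) \frac{1}{653937} - - \frac{2198803}{2075} = - \frac{1}{52968897} + \frac{2198803}{2075} = \frac{116468169628216}{109910461275}$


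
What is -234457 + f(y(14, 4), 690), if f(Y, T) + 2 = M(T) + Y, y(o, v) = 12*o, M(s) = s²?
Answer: 241809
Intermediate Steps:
f(Y, T) = -2 + Y + T² (f(Y, T) = -2 + (T² + Y) = -2 + (Y + T²) = -2 + Y + T²)
-234457 + f(y(14, 4), 690) = -234457 + (-2 + 12*14 + 690²) = -234457 + (-2 + 168 + 476100) = -234457 + 476266 = 241809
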